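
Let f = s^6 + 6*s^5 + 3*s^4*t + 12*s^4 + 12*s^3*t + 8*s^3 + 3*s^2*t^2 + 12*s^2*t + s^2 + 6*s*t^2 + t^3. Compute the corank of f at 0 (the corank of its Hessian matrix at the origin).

1

The Hessian at 0 is [[2, 0], [0, 0]] of rank 1; hence corank 1.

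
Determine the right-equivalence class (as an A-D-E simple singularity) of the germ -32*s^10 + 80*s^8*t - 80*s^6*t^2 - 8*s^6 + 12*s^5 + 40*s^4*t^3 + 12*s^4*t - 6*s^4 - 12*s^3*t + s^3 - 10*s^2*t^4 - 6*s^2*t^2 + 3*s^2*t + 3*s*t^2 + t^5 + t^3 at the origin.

The Hessian of f at 0 has rank 0. Corank 2; j^3 = (s + t)^3 is a perfect cube, so E-series; the 5-jet and mu = 8 give E_8.

E_{8}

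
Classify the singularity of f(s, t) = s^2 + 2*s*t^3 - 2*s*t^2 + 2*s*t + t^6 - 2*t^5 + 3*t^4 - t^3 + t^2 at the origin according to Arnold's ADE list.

A2

The Hessian of f at 0 is [[2, 2], [2, 2]] with rank 1, so corank 1. A Groebner basis of the Jacobian ideal J(f) in C{s,t} is {t^2, s + t}; counting standard monomials gives mu = 2. Corank 1: A-series; mu = 2 gives A_2.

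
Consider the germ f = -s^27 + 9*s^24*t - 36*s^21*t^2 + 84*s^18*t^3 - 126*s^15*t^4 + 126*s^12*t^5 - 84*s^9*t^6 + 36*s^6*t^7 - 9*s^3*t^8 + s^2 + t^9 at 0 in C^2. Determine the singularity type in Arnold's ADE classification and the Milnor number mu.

Type A8, Milnor number mu = 8.

The Hessian of f at 0 has rank 1. Corank 1: A-series; mu = 8 gives A_8.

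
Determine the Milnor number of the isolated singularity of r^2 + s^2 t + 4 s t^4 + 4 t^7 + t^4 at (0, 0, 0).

5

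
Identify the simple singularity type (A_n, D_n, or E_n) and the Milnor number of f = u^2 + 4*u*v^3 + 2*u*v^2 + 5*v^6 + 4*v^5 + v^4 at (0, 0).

The Hessian of f at 0 is [[2, 0], [0, 0]] with rank 1, so corank 1. A Groebner basis of the Jacobian ideal J(f) in C{u,v} is {u*v^2 - u*v/2 + u/4 + v^2/4, u/2 + v^3 + v^2/2, u^2 + u*v/2 - u/4 - v^2/4}; counting standard monomials gives mu = 5. Corank 1: A-series; mu = 5 gives A_5.

Type A5, Milnor number mu = 5.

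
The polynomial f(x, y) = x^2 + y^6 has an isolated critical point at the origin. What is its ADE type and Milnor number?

The Hessian of f at 0 has rank 1. Corank 1: A-series; mu = 5 gives A_5.

Type A_5, Milnor number mu = 5.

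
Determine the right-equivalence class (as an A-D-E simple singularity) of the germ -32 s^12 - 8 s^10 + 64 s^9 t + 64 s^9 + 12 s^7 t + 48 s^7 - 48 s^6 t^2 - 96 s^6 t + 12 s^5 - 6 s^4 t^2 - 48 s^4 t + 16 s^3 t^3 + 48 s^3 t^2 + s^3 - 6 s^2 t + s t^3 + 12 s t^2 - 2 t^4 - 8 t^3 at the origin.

The Hessian of f at 0 has rank 0. Corank 2; j^3 = (s - 2*t)^3 is a perfect cube, so E-series; the 4-jet and mu = 7 give E_7.

E_7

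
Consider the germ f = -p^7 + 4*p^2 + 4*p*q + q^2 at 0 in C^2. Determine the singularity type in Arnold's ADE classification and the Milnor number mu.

The Hessian of f at 0 is [[8, 4], [4, 2]] with rank 1, so corank 1. A Groebner basis of the Jacobian ideal J(f) in C{p,q} is {q^6, p + q/2}; counting standard monomials gives mu = 6. Corank 1: A-series; mu = 6 gives A_6.

Type A_{6}, Milnor number mu = 6.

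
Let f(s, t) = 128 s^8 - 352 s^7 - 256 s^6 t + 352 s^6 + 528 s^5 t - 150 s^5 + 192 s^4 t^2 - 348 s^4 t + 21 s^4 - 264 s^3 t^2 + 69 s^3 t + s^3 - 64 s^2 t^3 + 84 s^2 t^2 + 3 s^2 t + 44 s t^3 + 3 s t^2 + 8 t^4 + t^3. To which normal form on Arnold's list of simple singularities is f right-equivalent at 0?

The Hessian of f at 0 has rank 0. Corank 2; j^3 = (s + t)^3 is a perfect cube, so E-series; the 4-jet and mu = 7 give E_7.

E_7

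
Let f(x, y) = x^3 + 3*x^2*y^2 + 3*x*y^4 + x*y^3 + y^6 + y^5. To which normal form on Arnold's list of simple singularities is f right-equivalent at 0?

The Hessian of f at 0 is [[0, 0], [0, 0]] with rank 0, so corank 2. A Groebner basis of the Jacobian ideal J(f) in C{x,y} is {-x^2 + y^4 - y^3/3, x^3, x^2*y + x^2/3 + y^3/9, x^2 + x*y^2 + y^3/3}; counting standard monomials gives mu = 7. Corank 2; j^3 = x^3 is a perfect cube, so E-series; the 4-jet and mu = 7 give E_7.

E7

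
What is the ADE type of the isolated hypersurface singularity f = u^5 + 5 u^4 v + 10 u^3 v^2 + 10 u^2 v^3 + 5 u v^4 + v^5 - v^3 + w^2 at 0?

E_8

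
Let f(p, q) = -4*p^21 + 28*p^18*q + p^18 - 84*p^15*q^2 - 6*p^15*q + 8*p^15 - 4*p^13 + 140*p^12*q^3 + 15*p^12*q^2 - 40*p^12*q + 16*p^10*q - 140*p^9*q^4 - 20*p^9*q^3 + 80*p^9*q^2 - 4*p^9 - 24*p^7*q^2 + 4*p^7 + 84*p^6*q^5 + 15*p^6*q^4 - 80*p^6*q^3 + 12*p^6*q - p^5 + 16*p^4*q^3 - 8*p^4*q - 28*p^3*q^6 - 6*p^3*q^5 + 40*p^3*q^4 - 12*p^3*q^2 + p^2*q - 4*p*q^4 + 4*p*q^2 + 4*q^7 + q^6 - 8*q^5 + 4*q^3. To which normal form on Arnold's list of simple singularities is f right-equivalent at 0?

The Hessian of f at 0 is [[0, 0], [0, 0]] with rank 0, so corank 2. A Groebner basis of the Jacobian ideal J(f) in C{p,q} is {p*q/14 + q^4 + q^2/7, p^3 - 28*p^2 - 112*p*q + 8*q^3 - 112*q^2, p^2*q + 28*p^2/3 + 112*p*q/3 - 4*q^3 + 112*q^2/3, -7*p^2/3 + p*q^2 - 28*p*q/3 + 2*q^3 - 28*q^2/3}; counting standard monomials gives mu = 7. Corank 2; j^3 = q*(p + 2*q)^2 has shape L^2 M (L != M), so D-series; mu = 7 gives D_7.

D_{7}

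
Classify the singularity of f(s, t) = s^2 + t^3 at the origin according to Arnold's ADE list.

A_2

The Hessian of f at 0 has rank 1. Corank 1: A-series; mu = 2 gives A_2.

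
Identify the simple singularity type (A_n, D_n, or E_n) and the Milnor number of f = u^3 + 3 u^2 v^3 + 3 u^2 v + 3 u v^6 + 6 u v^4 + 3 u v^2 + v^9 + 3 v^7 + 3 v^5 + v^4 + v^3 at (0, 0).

The Hessian of f at 0 has rank 0. Corank 2; j^3 = (u + v)^3 is a perfect cube, so E-series; the 4-jet and mu = 6 give E_6.

Type E6, Milnor number mu = 6.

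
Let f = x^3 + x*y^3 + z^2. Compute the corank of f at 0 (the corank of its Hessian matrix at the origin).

The Hessian at 0 is [[0, 0, 0], [0, 0, 0], [0, 0, 2]] of rank 1; hence corank 2.

2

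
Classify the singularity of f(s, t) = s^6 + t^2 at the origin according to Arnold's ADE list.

A_{5}

The Hessian of f at 0 has rank 1. Corank 1: A-series; mu = 5 gives A_5.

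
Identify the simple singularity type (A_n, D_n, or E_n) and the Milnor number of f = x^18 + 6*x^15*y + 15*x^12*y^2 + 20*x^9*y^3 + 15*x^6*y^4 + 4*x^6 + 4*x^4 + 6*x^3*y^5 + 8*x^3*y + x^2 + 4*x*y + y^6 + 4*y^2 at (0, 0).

Type A_{5}, Milnor number mu = 5.

The Hessian of f at 0 is [[2, 4], [4, 8]] with rank 1, so corank 1. A Groebner basis of the Jacobian ideal J(f) in C{x,y} is {x*y^2 + x/8 + y/4, -x/16 + y^3 - y/8, x^2 + 4*x*y + 4*y^2}; counting standard monomials gives mu = 5. Corank 1: A-series; mu = 5 gives A_5.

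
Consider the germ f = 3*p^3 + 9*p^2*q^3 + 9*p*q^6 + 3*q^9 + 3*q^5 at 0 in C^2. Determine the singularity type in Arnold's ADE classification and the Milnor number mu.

The Hessian of f at 0 has rank 0. Corank 2; j^3 = 3*p^3 is a perfect cube, so E-series; the 5-jet and mu = 8 give E_8.

Type E_8, Milnor number mu = 8.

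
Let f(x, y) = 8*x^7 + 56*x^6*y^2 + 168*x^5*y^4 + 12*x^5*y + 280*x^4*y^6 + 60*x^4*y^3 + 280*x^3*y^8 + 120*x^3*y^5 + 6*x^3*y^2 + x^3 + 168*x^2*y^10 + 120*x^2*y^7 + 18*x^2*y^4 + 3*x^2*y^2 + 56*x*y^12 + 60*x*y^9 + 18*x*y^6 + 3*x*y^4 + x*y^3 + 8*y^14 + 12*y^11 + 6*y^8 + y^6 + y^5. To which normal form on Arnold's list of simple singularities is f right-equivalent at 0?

E_{7}

The Hessian of f at 0 has rank 0. Corank 2; j^3 = x^3 is a perfect cube, so E-series; the 4-jet and mu = 7 give E_7.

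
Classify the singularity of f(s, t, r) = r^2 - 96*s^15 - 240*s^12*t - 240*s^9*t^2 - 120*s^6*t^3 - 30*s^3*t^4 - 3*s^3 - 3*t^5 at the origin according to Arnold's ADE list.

The Hessian of f at 0 has rank 1. Corank 2; j^3 = -3*s^3 is a perfect cube, so E-series; the 5-jet and mu = 8 give E_8.

E8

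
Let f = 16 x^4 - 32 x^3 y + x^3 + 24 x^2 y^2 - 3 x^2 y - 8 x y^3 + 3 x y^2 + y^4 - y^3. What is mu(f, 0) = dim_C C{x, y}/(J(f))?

The Hessian of f at 0 is [[0, 0], [0, 0]] with rank 0, so corank 2. A Groebner basis of the Jacobian ideal J(f) in C{x,y} is {y^4, x*y^2 - 5*y^3/6, x^2 - 2*x*y + y^2}; counting standard monomials gives mu = 6. Corank 2; j^3 = (x - y)^3 is a perfect cube, so E-series; the 4-jet and mu = 6 give E_6.

6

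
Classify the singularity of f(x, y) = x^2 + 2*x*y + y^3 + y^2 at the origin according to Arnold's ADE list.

A_{2}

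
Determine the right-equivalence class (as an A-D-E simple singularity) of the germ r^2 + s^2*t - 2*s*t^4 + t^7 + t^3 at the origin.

D4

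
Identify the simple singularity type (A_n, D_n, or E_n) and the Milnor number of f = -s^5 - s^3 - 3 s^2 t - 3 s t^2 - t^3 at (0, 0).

Type E_{8}, Milnor number mu = 8.

The Hessian of f at 0 is [[0, 0], [0, 0]] with rank 0, so corank 2. A Groebner basis of the Jacobian ideal J(f) in C{s,t} is {t^5, s*t^3 + 3*t^4/4, s^2 + 2*s*t + t^2}; counting standard monomials gives mu = 8. Corank 2; j^3 = -(s + t)^3 is a perfect cube, so E-series; the 5-jet and mu = 8 give E_8.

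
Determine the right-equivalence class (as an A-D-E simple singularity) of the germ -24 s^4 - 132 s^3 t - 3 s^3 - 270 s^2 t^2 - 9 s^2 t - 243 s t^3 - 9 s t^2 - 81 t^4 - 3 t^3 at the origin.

E_7

The Hessian of f at 0 is [[0, 0], [0, 0]] with rank 0, so corank 2. A Groebner basis of the Jacobian ideal J(f) in C{s,t} is {3*s^2/4 + 3*s*t/2 + t^4 + t^3/4 + 3*t^2/4, s^3 + 15*s^2/4 + 15*s*t/2 + 9*t^3/4 + 15*t^2/4, s^2*t - 9*s^2/4 - 9*s*t/2 - 7*t^3/4 - 9*t^2/4, s^2 + s*t^2 + 2*s*t + 4*t^3/3 + t^2}; counting standard monomials gives mu = 7. Corank 2; j^3 = -3*(s + t)^3 is a perfect cube, so E-series; the 4-jet and mu = 7 give E_7.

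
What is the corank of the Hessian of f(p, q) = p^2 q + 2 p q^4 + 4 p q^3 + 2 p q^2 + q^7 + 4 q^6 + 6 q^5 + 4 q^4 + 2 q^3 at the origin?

2

Hessian at 0 has rank 0.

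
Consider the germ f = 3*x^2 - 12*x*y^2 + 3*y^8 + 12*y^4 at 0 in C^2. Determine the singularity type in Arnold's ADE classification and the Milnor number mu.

Type A_{7}, Milnor number mu = 7.

The Hessian of f at 0 has rank 1. Corank 1: A-series; mu = 7 gives A_7.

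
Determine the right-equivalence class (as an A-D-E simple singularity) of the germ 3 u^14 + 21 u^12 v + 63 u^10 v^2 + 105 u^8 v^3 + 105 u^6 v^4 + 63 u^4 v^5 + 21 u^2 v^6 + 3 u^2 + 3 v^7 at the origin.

A_6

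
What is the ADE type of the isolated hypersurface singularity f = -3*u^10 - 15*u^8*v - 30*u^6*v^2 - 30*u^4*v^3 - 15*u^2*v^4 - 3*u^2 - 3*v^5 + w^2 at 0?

The Hessian of f at 0 has rank 2. Corank 1: A-series; mu = 4 gives A_4.

A_4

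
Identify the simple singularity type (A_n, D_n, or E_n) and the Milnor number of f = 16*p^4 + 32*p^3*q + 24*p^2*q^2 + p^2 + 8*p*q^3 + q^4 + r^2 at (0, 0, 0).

Type A3, Milnor number mu = 3.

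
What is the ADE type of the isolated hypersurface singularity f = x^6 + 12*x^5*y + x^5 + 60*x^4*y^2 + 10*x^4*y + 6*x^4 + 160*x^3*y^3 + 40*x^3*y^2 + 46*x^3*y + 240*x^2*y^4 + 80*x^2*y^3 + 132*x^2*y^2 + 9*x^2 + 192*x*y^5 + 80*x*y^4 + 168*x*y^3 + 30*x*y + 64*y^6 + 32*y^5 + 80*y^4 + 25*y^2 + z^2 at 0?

A4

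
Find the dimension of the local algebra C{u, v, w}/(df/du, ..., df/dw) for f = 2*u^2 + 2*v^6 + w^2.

5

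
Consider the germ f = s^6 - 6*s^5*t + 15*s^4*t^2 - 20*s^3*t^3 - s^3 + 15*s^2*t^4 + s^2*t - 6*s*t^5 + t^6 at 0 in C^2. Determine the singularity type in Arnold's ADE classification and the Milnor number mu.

The Hessian of f at 0 has rank 0. Corank 2; j^3 = -s^2*(s - t) has shape L^2 M (L != M), so D-series; mu = 7 gives D_7.

Type D_7, Milnor number mu = 7.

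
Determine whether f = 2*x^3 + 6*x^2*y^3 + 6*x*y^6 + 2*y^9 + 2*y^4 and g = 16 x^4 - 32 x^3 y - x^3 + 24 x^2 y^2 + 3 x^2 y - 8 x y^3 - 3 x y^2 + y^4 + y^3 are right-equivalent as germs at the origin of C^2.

Yes.

The Hessian of f at 0 has rank 0. Corank 2; j^3 = 2*x^3 is a perfect cube, so E-series; the 4-jet and mu = 6 give E_6. The Hessian of g at 0 has rank 0. Corank 2; j^3 = -(x - y)^3 is a perfect cube, so E-series; the 4-jet and mu = 6 give E_6. Both have type E_6, hence right-equivalent.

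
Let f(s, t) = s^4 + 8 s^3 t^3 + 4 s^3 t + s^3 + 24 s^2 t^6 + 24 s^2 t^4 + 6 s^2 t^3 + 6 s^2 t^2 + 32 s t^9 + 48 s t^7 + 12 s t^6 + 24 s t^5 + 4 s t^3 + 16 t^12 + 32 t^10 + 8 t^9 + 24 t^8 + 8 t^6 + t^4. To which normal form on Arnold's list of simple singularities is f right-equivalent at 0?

E_6

The Hessian of f at 0 has rank 0. Corank 2; j^3 = s^3 is a perfect cube, so E-series; the 4-jet and mu = 6 give E_6.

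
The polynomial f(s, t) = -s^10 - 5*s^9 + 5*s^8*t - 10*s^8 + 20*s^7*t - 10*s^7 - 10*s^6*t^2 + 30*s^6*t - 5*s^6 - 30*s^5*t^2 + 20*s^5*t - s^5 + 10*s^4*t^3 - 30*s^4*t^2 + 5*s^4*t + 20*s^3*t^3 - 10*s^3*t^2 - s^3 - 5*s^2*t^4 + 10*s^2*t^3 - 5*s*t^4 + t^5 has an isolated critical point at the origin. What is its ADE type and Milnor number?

Type E8, Milnor number mu = 8.

The Hessian of f at 0 has rank 0. Corank 2; j^3 = -s^3 is a perfect cube, so E-series; the 5-jet and mu = 8 give E_8.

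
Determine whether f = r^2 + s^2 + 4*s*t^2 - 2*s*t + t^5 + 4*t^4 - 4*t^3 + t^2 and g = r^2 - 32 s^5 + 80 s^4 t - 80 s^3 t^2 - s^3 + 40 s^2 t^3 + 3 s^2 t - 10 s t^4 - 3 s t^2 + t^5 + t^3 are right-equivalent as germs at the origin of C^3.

The Hessian of f at 0 has rank 2. Corank 1: A-series; mu = 4 gives A_4. The Hessian of g at 0 has rank 1. Corank 2; j^3 = -(s - t)^3 is a perfect cube, so E-series; the 5-jet and mu = 8 give E_8. f is A_4 but g is E_8, hence not right-equivalent.

No.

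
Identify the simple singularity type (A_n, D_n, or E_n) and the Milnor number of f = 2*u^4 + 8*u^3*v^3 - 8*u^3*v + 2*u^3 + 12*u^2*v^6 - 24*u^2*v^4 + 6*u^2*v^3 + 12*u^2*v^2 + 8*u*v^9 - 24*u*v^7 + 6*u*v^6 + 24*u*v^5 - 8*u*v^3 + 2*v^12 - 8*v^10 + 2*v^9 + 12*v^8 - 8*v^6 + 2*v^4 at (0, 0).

The Hessian of f at 0 has rank 0. Corank 2; j^3 = 2*u^3 is a perfect cube, so E-series; the 4-jet and mu = 6 give E_6.

Type E_{6}, Milnor number mu = 6.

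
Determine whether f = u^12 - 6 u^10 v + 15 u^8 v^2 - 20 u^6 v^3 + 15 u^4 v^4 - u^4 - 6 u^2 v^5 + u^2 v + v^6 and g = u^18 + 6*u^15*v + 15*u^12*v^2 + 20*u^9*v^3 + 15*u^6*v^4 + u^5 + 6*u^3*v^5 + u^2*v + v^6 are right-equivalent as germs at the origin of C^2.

Yes.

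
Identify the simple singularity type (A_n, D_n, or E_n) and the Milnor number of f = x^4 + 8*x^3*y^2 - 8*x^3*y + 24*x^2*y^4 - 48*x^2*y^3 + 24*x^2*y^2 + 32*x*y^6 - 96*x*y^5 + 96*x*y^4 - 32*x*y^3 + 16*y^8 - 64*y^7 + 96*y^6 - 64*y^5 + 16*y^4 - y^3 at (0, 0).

The Hessian of f at 0 is [[0, 0], [0, 0]] with rank 0, so corank 2. A Groebner basis of the Jacobian ideal J(f) in C{x,y} is {x^3 - 6*x^2*y, y^2}; counting standard monomials gives mu = 6. Corank 2; j^3 = -y^3 is a perfect cube, so E-series; the 4-jet and mu = 6 give E_6.

Type E_{6}, Milnor number mu = 6.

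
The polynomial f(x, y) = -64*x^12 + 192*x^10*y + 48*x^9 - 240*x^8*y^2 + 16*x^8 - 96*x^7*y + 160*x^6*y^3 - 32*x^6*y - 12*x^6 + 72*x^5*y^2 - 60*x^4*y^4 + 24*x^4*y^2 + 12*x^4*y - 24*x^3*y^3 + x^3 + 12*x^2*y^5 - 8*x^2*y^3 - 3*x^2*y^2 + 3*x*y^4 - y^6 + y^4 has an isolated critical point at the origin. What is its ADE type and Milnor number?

Type E_{6}, Milnor number mu = 6.

The Hessian of f at 0 has rank 0. Corank 2; j^3 = x^3 is a perfect cube, so E-series; the 4-jet and mu = 6 give E_6.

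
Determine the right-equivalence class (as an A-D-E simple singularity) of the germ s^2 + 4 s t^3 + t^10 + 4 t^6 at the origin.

The Hessian of f at 0 is [[2, 0], [0, 0]] with rank 1, so corank 1. A Groebner basis of the Jacobian ideal J(f) in C{s,t} is {s^3, s/2 + t^3}; counting standard monomials gives mu = 9. Corank 1: A-series; mu = 9 gives A_9.

A_9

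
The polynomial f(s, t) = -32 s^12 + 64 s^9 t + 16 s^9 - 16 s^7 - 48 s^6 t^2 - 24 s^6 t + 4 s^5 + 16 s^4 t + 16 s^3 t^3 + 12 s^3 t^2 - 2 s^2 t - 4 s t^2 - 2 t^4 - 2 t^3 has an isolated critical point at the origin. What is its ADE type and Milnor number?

Type D5, Milnor number mu = 5.

The Hessian of f at 0 has rank 0. Corank 2; j^3 = -2*t*(s + t)^2 has shape L^2 M (L != M), so D-series; mu = 5 gives D_5.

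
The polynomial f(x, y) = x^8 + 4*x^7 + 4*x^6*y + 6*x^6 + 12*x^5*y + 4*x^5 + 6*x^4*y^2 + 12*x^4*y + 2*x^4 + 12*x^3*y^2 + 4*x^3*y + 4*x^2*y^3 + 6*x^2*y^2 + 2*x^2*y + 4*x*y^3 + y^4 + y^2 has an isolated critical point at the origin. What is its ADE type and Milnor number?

The Hessian of f at 0 is [[0, 0], [0, 2]] with rank 1, so corank 1. A Groebner basis of the Jacobian ideal J(f) in C{x,y} is {x^2 + y, x*y, y^2}; counting standard monomials gives mu = 3. Corank 1: A-series; mu = 3 gives A_3.

Type A_{3}, Milnor number mu = 3.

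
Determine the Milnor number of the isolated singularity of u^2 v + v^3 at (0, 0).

4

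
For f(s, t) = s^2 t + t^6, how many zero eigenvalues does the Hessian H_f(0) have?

2

Hessian at 0 has rank 0.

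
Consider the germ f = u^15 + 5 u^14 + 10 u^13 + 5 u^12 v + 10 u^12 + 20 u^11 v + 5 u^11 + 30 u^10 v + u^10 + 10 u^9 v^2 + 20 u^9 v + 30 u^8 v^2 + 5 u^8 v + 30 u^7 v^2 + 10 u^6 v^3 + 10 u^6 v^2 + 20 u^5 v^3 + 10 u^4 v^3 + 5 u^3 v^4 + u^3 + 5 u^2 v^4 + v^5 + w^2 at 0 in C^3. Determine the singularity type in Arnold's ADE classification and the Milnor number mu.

Type E_8, Milnor number mu = 8.

The Hessian of f at 0 has rank 1. Corank 2; j^3 = u^3 is a perfect cube, so E-series; the 5-jet and mu = 8 give E_8.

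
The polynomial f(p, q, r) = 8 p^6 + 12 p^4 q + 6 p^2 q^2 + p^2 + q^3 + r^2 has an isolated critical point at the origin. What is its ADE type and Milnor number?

The Hessian of f at 0 is [[2, 0, 0], [0, 0, 0], [0, 0, 2]] with rank 2, so corank 1. A Groebner basis of the Jacobian ideal J(f) in C{p,q,r} is {q^2, p, r}; counting standard monomials gives mu = 2. Corank 1: A-series; mu = 2 gives A_2.

Type A2, Milnor number mu = 2.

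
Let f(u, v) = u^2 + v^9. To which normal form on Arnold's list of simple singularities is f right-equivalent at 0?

A8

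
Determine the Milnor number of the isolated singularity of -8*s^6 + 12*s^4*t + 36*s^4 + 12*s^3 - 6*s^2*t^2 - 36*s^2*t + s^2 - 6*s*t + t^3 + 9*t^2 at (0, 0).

The Hessian of f at 0 has rank 1. Corank 1: A-series; mu = 2 gives A_2.

2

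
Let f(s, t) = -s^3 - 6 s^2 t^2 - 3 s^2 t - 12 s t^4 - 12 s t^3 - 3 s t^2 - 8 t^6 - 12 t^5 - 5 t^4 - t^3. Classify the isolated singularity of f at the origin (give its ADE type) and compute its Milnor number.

Type E_{6}, Milnor number mu = 6.

The Hessian of f at 0 is [[0, 0], [0, 0]] with rank 0, so corank 2. A Groebner basis of the Jacobian ideal J(f) in C{s,t} is {s^3 + 3*s^2/4 + 3*s*t/2 + 3*t^2/4, s^2*t - s^2/2 - s*t - t^2/2, s^2/4 + s*t^2 + s*t/2 + t^2/4, t^3}; counting standard monomials gives mu = 6. Corank 2; j^3 = -(s + t)^3 is a perfect cube, so E-series; the 4-jet and mu = 6 give E_6.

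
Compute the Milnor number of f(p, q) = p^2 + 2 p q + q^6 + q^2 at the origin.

5

The Hessian of f at 0 has rank 1. Corank 1: A-series; mu = 5 gives A_5.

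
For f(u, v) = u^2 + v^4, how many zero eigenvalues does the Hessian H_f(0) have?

The Hessian at 0 is [[2, 0], [0, 0]] of rank 1; hence corank 1.

1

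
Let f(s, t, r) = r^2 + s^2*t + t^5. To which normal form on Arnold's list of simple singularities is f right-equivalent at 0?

The Hessian of f at 0 has rank 1. Corank 2; j^3 = s^2*t has shape L^2 M (L != M), so D-series; mu = 6 gives D_6.

D_{6}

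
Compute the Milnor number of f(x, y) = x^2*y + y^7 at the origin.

8

The Hessian of f at 0 is [[0, 0], [0, 0]] with rank 0, so corank 2. A Groebner basis of the Jacobian ideal J(f) in C{x,y} is {x^2/7 + y^6, x^3, x*y}; counting standard monomials gives mu = 8. Corank 2; j^3 = x^2*y has shape L^2 M (L != M), so D-series; mu = 8 gives D_8.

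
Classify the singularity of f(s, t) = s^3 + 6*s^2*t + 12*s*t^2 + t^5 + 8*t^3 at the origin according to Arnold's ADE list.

E_{8}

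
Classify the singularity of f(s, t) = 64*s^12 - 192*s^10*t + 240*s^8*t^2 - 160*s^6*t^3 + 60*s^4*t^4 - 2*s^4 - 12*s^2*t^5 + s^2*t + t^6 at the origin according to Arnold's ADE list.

D_{7}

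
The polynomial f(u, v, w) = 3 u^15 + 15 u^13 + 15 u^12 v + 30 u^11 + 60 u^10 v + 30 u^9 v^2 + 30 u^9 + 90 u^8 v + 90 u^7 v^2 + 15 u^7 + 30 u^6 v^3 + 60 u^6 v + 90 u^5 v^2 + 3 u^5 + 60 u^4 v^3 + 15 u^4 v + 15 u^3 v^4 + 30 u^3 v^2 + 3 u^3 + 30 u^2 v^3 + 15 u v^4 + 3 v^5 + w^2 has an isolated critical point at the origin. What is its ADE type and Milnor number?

The Hessian of f at 0 is [[0, 0, 0], [0, 0, 0], [0, 0, 2]] with rank 1, so corank 2. A Groebner basis of the Jacobian ideal J(f) in C{u,v,w} is {v^5, u*v^3 + v^4/4, u^2, w}; counting standard monomials gives mu = 8. Corank 2; j^3 = 3*u^3 is a perfect cube, so E-series; the 5-jet and mu = 8 give E_8.

Type E_8, Milnor number mu = 8.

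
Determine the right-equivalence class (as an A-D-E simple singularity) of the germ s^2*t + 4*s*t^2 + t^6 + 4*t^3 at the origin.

The Hessian of f at 0 has rank 0. Corank 2; j^3 = t*(s + 2*t)^2 has shape L^2 M (L != M), so D-series; mu = 7 gives D_7.

D_7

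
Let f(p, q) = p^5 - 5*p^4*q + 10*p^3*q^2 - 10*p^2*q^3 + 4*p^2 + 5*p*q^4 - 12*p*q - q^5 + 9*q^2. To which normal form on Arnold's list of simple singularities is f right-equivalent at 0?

The Hessian of f at 0 has rank 1. Corank 1: A-series; mu = 4 gives A_4.

A4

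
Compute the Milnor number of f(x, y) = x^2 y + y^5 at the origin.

6

The Hessian of f at 0 has rank 0. Corank 2; j^3 = x^2*y has shape L^2 M (L != M), so D-series; mu = 6 gives D_6.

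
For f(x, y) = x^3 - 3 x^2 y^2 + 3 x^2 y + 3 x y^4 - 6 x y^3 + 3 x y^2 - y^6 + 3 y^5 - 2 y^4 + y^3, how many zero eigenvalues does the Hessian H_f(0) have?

The Hessian at 0 is [[0, 0], [0, 0]] of rank 0; hence corank 2.

2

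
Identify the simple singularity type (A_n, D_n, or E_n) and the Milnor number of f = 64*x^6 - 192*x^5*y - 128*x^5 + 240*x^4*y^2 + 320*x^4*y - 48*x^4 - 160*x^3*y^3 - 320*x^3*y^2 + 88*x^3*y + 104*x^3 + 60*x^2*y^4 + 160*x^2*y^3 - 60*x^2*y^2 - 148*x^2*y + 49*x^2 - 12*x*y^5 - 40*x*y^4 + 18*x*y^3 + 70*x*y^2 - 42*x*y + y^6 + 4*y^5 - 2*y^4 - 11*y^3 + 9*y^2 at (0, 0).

The Hessian of f at 0 has rank 1. Corank 1: A-series; mu = 2 gives A_2.

Type A_2, Milnor number mu = 2.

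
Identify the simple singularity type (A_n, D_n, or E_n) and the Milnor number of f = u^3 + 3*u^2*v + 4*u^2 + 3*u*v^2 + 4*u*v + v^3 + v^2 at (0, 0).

The Hessian of f at 0 has rank 1. Corank 1: A-series; mu = 2 gives A_2.

Type A2, Milnor number mu = 2.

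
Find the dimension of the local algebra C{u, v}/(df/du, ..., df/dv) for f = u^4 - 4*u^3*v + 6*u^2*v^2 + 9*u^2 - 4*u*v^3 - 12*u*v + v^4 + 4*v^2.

3

The Hessian of f at 0 has rank 1. Corank 1: A-series; mu = 3 gives A_3.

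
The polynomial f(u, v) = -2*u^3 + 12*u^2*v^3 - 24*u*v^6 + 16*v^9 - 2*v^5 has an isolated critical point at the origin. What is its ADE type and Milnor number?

The Hessian of f at 0 is [[0, 0], [0, 0]] with rank 0, so corank 2. A Groebner basis of the Jacobian ideal J(f) in C{u,v} is {-u^2/4 + u*v^3, v^4, u^3, u^2*v}; counting standard monomials gives mu = 8. Corank 2; j^3 = -2*u^3 is a perfect cube, so E-series; the 5-jet and mu = 8 give E_8.

Type E_8, Milnor number mu = 8.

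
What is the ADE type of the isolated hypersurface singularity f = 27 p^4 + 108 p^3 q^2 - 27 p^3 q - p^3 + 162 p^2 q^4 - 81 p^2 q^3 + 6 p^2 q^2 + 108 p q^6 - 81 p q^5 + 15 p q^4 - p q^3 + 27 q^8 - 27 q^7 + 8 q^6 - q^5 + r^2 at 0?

E_{7}

The Hessian of f at 0 has rank 1. Corank 2; j^3 = -p^3 is a perfect cube, so E-series; the 4-jet and mu = 7 give E_7.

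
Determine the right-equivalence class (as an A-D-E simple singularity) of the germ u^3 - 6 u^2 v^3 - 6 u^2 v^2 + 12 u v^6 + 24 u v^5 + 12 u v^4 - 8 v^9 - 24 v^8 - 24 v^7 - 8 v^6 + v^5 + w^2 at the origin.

The Hessian of f at 0 has rank 1. Corank 2; j^3 = u^3 is a perfect cube, so E-series; the 5-jet and mu = 8 give E_8.

E8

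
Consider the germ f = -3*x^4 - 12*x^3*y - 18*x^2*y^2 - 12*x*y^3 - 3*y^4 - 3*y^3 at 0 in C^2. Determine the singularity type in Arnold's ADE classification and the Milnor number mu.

The Hessian of f at 0 has rank 0. Corank 2; j^3 = -3*y^3 is a perfect cube, so E-series; the 4-jet and mu = 6 give E_6.

Type E_6, Milnor number mu = 6.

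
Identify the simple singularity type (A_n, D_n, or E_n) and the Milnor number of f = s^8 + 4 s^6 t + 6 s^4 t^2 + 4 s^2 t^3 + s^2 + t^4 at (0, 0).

The Hessian of f at 0 has rank 1. Corank 1: A-series; mu = 3 gives A_3.

Type A_{3}, Milnor number mu = 3.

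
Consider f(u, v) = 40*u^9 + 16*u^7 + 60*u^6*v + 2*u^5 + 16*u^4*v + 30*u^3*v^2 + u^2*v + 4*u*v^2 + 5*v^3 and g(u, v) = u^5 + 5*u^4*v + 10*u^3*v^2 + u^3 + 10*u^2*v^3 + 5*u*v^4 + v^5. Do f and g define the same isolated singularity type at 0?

The Hessian of f at 0 has rank 0. Corank 2; j^3 = v*(u^2 + 4*u*v + 5*v^2) splits into three distinct lines over C (the quadratic factor has nonzero discriminant), so D_4. The Hessian of g at 0 has rank 0. Corank 2; j^3 = u^3 is a perfect cube, so E-series; the 5-jet and mu = 8 give E_8. f is D_4 but g is E_8, hence not right-equivalent.

No.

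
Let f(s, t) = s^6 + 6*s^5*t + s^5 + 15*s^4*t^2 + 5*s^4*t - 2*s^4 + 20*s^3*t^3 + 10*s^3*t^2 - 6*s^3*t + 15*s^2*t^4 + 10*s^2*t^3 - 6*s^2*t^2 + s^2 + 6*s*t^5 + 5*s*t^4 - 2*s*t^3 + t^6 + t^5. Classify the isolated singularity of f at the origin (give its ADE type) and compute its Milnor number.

The Hessian of f at 0 has rank 1. Corank 1: A-series; mu = 4 gives A_4.

Type A4, Milnor number mu = 4.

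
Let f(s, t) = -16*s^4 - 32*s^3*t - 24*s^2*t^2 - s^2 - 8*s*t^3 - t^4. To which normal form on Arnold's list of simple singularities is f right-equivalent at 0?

The Hessian of f at 0 has rank 1. Corank 1: A-series; mu = 3 gives A_3.

A3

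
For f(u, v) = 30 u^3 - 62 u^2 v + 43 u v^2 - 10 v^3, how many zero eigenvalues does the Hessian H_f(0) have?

2

Hessian at 0 has rank 0.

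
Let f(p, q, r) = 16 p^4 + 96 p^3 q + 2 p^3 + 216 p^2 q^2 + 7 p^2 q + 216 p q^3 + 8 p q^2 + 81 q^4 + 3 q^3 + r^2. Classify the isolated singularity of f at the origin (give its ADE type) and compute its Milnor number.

Type D5, Milnor number mu = 5.

The Hessian of f at 0 has rank 1. Corank 2; j^3 = (p + q)^2*(2*p + 3*q) has shape L^2 M (L != M), so D-series; mu = 5 gives D_5.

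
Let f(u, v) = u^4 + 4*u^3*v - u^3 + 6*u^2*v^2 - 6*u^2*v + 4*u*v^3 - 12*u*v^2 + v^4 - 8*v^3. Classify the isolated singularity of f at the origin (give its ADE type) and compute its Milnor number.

Type E6, Milnor number mu = 6.

The Hessian of f at 0 is [[0, 0], [0, 0]] with rank 0, so corank 2. A Groebner basis of the Jacobian ideal J(f) in C{u,v} is {v^4, u*v^2 + 5*v^3/3, u^2 + 4*u*v + 4*v^2}; counting standard monomials gives mu = 6. Corank 2; j^3 = -(u + 2*v)^3 is a perfect cube, so E-series; the 4-jet and mu = 6 give E_6.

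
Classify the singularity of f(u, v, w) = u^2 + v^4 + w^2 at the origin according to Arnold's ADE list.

A3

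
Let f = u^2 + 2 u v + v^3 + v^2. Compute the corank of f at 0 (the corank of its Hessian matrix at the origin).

1

The Hessian at 0 is [[2, 2], [2, 2]] of rank 1; hence corank 1.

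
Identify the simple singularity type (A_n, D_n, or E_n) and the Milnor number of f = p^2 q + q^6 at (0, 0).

The Hessian of f at 0 is [[0, 0], [0, 0]] with rank 0, so corank 2. A Groebner basis of the Jacobian ideal J(f) in C{p,q} is {p^2/6 + q^5, p^3, p*q}; counting standard monomials gives mu = 7. Corank 2; j^3 = p^2*q has shape L^2 M (L != M), so D-series; mu = 7 gives D_7.

Type D7, Milnor number mu = 7.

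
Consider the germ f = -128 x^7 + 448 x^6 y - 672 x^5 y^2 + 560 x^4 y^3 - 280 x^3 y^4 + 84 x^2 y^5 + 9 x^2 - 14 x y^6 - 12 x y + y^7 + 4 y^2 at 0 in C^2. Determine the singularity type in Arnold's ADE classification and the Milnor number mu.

The Hessian of f at 0 has rank 1. Corank 1: A-series; mu = 6 gives A_6.

Type A6, Milnor number mu = 6.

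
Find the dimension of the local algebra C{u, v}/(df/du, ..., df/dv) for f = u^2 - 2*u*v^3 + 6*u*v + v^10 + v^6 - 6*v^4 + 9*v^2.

9

The Hessian of f at 0 is [[2, 6], [6, 18]] with rank 1, so corank 1. A Groebner basis of the Jacobian ideal J(f) in C{u,v} is {u^3 + 9*u^2*v + 27*u*v^2 + 27*u + 81*v, -u + v^3 - 3*v}; counting standard monomials gives mu = 9. Corank 1: A-series; mu = 9 gives A_9.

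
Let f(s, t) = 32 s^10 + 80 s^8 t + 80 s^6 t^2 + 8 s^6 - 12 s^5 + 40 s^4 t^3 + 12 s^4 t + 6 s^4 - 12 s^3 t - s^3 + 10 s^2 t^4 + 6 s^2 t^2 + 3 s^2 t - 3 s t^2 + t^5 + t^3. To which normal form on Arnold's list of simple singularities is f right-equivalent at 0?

E8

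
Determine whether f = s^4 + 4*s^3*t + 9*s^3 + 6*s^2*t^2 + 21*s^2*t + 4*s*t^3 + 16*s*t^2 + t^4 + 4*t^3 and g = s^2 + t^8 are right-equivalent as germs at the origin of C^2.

No.

The Hessian of f at 0 is [[0, 0], [0, 0]] with rank 0, so corank 2. A Groebner basis of the Jacobian ideal J(f) in C{s,t} is {s*t^2 + 27*s*t/2 + 9*t^2, -81*s*t/4 + t^3 - 27*t^2/2, s^2 + 5*s*t/3 + 2*t^2/3}; counting standard monomials gives mu = 5. Corank 2; j^3 = (s + t)*(3*s + 2*t)^2 has shape L^2 M (L != M), so D-series; mu = 5 gives D_5. The Hessian of g at 0 is [[2, 0], [0, 0]] with rank 1, so corank 1. A Groebner basis of the Jacobian ideal J(g) in C{s,t} is {t^7, s}; counting standard monomials gives mu = 7. Corank 1: A-series; mu = 7 gives A_7. f is D_5 but g is A_7, hence not right-equivalent.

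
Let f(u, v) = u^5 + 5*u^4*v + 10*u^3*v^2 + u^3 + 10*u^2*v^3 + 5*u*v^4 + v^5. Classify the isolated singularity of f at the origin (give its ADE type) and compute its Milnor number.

The Hessian of f at 0 is [[0, 0], [0, 0]] with rank 0, so corank 2. A Groebner basis of the Jacobian ideal J(f) in C{u,v} is {v^5, u*v^3 + v^4/4, u^2}; counting standard monomials gives mu = 8. Corank 2; j^3 = u^3 is a perfect cube, so E-series; the 5-jet and mu = 8 give E_8.

Type E_8, Milnor number mu = 8.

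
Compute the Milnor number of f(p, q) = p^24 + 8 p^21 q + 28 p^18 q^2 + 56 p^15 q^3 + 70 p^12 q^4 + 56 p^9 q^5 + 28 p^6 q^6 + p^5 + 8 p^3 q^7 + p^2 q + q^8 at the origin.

The Hessian of f at 0 has rank 0. Corank 2; j^3 = p^2*q has shape L^2 M (L != M), so D-series; mu = 9 gives D_9.

9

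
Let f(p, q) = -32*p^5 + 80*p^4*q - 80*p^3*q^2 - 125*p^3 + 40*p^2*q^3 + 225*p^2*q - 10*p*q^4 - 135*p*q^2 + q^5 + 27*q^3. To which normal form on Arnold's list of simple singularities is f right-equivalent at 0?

E_{8}

The Hessian of f at 0 has rank 0. Corank 2; j^3 = -(5*p - 3*q)^3 is a perfect cube, so E-series; the 5-jet and mu = 8 give E_8.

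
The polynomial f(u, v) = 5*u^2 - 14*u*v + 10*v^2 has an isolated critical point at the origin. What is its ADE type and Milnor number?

The Hessian of f at 0 has rank 2. Corank 0: nondegenerate Morse point, so A_1.

Type A_{1}, Milnor number mu = 1.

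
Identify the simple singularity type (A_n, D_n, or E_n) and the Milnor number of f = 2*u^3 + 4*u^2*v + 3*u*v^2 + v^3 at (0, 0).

Type D_4, Milnor number mu = 4.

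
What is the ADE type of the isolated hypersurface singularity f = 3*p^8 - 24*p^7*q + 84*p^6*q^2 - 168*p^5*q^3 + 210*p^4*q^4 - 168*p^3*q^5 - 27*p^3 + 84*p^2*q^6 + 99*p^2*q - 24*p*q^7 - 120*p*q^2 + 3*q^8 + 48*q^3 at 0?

D9

The Hessian of f at 0 is [[0, 0], [0, 0]] with rank 0, so corank 2. A Groebner basis of the Jacobian ideal J(f) in C{p,q} is {6561*p*q/8 + q^7 - 2187*q^2/2, p*q^2 - 4*q^3/3, p^2 - 7*p*q/3 + 4*q^2/3}; counting standard monomials gives mu = 9. Corank 2; j^3 = -3*(p - q)*(3*p - 4*q)^2 has shape L^2 M (L != M), so D-series; mu = 9 gives D_9.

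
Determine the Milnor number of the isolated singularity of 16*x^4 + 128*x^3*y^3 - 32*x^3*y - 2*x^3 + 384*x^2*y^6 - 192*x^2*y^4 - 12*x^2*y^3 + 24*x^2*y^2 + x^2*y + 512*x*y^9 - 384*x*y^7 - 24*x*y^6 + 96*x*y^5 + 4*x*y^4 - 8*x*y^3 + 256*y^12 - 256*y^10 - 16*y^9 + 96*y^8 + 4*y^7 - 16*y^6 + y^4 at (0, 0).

The Hessian of f at 0 is [[0, 0], [0, 0]] with rank 0, so corank 2. A Groebner basis of the Jacobian ideal J(f) in C{x,y} is {x*y^2, x*y/8 + y^3, x^2 - x*y/2}; counting standard monomials gives mu = 5. Corank 2; j^3 = -x^2*(2*x - y) has shape L^2 M (L != M), so D-series; mu = 5 gives D_5.

5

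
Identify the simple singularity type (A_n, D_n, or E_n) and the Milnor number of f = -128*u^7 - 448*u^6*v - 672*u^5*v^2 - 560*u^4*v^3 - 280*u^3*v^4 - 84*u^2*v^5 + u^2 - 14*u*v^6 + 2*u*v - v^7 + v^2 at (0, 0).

The Hessian of f at 0 is [[2, 2], [2, 2]] with rank 1, so corank 1. A Groebner basis of the Jacobian ideal J(f) in C{u,v} is {v^6, u + v}; counting standard monomials gives mu = 6. Corank 1: A-series; mu = 6 gives A_6.

Type A_{6}, Milnor number mu = 6.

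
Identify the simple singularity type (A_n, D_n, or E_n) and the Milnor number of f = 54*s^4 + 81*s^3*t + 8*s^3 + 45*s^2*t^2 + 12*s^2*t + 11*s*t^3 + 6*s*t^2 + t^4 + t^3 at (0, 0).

Type E_7, Milnor number mu = 7.

The Hessian of f at 0 is [[0, 0], [0, 0]] with rank 0, so corank 2. A Groebner basis of the Jacobian ideal J(f) in C{s,t} is {256*s^2/3 + 256*s*t/3 + t^4 - 8*t^3/9 + 64*t^2/3, s^3 + 20*s^2/3 + 20*s*t/3 + t^3/18 + 5*t^2/3, s^2*t - 88*s^2/9 - 88*s*t/9 - 4*t^3/27 - 22*t^2/9, 32*s^2/3 + s*t^2 + 32*s*t/3 + 7*t^3/18 + 8*t^2/3}; counting standard monomials gives mu = 7. Corank 2; j^3 = (2*s + t)^3 is a perfect cube, so E-series; the 4-jet and mu = 7 give E_7.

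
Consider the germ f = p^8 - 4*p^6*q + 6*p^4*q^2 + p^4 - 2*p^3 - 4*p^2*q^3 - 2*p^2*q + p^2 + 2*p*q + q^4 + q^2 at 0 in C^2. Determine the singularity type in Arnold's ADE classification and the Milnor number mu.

Type A3, Milnor number mu = 3.

The Hessian of f at 0 has rank 1. Corank 1: A-series; mu = 3 gives A_3.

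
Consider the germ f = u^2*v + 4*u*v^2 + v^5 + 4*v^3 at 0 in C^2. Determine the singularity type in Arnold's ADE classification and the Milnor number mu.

Type D_6, Milnor number mu = 6.

The Hessian of f at 0 has rank 0. Corank 2; j^3 = v*(u + 2*v)^2 has shape L^2 M (L != M), so D-series; mu = 6 gives D_6.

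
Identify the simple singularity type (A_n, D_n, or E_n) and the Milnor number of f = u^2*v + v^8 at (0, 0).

The Hessian of f at 0 has rank 0. Corank 2; j^3 = u^2*v has shape L^2 M (L != M), so D-series; mu = 9 gives D_9.

Type D_9, Milnor number mu = 9.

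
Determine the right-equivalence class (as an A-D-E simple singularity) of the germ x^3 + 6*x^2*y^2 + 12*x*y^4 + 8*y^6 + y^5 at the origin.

E_8

The Hessian of f at 0 is [[0, 0], [0, 0]] with rank 0, so corank 2. A Groebner basis of the Jacobian ideal J(f) in C{x,y} is {y^4, x^3, x^2/4 + x*y^2}; counting standard monomials gives mu = 8. Corank 2; j^3 = x^3 is a perfect cube, so E-series; the 5-jet and mu = 8 give E_8.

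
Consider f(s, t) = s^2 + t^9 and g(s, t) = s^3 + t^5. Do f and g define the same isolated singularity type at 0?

The Hessian of f at 0 is [[2, 0], [0, 0]] with rank 1, so corank 1. A Groebner basis of the Jacobian ideal J(f) in C{s,t} is {t^8, s}; counting standard monomials gives mu = 8. Corank 1: A-series; mu = 8 gives A_8. The Hessian of g at 0 is [[0, 0], [0, 0]] with rank 0, so corank 2. A Groebner basis of the Jacobian ideal J(g) in C{s,t} is {t^4, s^2}; counting standard monomials gives mu = 8. Corank 2; j^3 = s^3 is a perfect cube, so E-series; the 5-jet and mu = 8 give E_8. f is A_8 but g is E_8, hence not right-equivalent.

No.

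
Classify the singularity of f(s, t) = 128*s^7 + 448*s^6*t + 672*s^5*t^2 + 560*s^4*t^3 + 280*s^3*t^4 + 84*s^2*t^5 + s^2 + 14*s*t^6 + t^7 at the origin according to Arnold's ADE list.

The Hessian of f at 0 is [[2, 0], [0, 0]] with rank 1, so corank 1. A Groebner basis of the Jacobian ideal J(f) in C{s,t} is {t^6, s}; counting standard monomials gives mu = 6. Corank 1: A-series; mu = 6 gives A_6.

A_{6}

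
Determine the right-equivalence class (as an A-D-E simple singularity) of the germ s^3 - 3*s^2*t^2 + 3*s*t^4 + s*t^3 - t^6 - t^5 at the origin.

E_{7}

The Hessian of f at 0 has rank 0. Corank 2; j^3 = s^3 is a perfect cube, so E-series; the 4-jet and mu = 7 give E_7.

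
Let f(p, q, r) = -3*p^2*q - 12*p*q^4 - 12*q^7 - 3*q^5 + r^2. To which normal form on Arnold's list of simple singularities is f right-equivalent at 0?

D6

The Hessian of f at 0 has rank 1. Corank 2; j^3 = -3*p^2*q has shape L^2 M (L != M), so D-series; mu = 6 gives D_6.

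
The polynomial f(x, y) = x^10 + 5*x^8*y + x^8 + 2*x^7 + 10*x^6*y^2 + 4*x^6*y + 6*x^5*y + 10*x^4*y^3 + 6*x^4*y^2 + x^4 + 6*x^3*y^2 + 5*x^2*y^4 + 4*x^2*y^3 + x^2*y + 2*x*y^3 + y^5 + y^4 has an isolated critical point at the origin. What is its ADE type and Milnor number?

Type D_{5}, Milnor number mu = 5.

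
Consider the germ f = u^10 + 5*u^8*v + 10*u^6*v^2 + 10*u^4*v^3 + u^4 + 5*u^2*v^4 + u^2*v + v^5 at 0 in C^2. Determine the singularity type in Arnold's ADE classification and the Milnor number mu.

The Hessian of f at 0 is [[0, 0], [0, 0]] with rank 0, so corank 2. A Groebner basis of the Jacobian ideal J(f) in C{u,v} is {u^2/5 + v^4, u^3, u*v}; counting standard monomials gives mu = 6. Corank 2; j^3 = u^2*v has shape L^2 M (L != M), so D-series; mu = 6 gives D_6.

Type D_6, Milnor number mu = 6.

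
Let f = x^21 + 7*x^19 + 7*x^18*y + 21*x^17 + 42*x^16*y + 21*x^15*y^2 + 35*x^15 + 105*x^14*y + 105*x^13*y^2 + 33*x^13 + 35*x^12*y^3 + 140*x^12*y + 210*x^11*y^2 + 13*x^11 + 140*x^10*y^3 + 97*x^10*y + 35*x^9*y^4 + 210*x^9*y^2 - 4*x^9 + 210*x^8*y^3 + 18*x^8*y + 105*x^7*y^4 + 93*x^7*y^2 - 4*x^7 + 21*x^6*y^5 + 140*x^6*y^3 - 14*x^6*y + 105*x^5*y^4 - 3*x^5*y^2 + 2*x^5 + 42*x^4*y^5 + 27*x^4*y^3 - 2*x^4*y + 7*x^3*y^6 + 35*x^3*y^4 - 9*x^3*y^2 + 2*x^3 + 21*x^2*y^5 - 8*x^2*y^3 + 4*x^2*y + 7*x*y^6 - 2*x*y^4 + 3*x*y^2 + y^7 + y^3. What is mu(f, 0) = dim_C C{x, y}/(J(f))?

4

The Hessian of f at 0 has rank 0. Corank 2; j^3 = (x + y)*(2*x^2 + 2*x*y + y^2) splits into three distinct lines over C (the quadratic factor has nonzero discriminant), so D_4.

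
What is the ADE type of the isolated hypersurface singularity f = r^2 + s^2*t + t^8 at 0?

D_{9}

The Hessian of f at 0 has rank 1. Corank 2; j^3 = s^2*t has shape L^2 M (L != M), so D-series; mu = 9 gives D_9.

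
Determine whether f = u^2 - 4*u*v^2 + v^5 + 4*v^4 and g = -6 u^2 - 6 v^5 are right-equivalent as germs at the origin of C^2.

The Hessian of f at 0 is [[2, 0], [0, 0]] with rank 1, so corank 1. A Groebner basis of the Jacobian ideal J(f) in C{u,v} is {u^2, -u/2 + v^2}; counting standard monomials gives mu = 4. Corank 1: A-series; mu = 4 gives A_4. The Hessian of g at 0 is [[-12, 0], [0, 0]] with rank 1, so corank 1. A Groebner basis of the Jacobian ideal J(g) in C{u,v} is {v^4, u}; counting standard monomials gives mu = 4. Corank 1: A-series; mu = 4 gives A_4. Both have type A_4, hence right-equivalent.

Yes.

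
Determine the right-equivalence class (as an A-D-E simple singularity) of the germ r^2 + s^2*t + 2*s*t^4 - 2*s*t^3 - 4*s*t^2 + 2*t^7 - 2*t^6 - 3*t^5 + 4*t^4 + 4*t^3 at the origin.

The Hessian of f at 0 has rank 1. Corank 2; j^3 = t*(s - 2*t)^2 has shape L^2 M (L != M), so D-series; mu = 8 gives D_8.

D_8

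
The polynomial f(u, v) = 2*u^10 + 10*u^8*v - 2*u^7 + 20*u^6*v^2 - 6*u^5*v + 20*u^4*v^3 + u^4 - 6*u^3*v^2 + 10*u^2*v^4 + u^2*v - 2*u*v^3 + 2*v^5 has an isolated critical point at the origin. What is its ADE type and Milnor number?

Type D6, Milnor number mu = 6.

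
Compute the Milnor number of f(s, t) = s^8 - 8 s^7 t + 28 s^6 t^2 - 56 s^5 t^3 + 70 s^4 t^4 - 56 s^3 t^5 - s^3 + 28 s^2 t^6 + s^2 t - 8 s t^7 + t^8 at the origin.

9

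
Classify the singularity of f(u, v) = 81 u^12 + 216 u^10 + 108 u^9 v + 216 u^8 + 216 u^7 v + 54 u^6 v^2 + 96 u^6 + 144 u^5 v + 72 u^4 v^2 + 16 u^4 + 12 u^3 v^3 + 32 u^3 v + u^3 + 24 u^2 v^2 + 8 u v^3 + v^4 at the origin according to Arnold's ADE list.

E_{6}

The Hessian of f at 0 has rank 0. Corank 2; j^3 = u^3 is a perfect cube, so E-series; the 4-jet and mu = 6 give E_6.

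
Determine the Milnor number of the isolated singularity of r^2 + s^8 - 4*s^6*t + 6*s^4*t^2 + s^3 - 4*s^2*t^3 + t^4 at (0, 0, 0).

6

The Hessian of f at 0 has rank 1. Corank 2; j^3 = s^3 is a perfect cube, so E-series; the 4-jet and mu = 6 give E_6.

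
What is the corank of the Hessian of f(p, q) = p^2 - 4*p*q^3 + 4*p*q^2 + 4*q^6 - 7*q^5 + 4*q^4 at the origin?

1

The Hessian at 0 is [[2, 0], [0, 0]] of rank 1; hence corank 1.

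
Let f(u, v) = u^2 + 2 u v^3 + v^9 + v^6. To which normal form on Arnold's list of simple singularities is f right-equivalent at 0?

A_{8}

The Hessian of f at 0 is [[2, 0], [0, 0]] with rank 1, so corank 1. A Groebner basis of the Jacobian ideal J(f) in C{u,v} is {u^2*v^2, u^3, u + v^3}; counting standard monomials gives mu = 8. Corank 1: A-series; mu = 8 gives A_8.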